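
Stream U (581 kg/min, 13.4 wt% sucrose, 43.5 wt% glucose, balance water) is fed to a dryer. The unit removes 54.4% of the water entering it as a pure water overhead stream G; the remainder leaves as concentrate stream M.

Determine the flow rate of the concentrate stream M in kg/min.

444.8 kg/min

water entering = 581×0.431 = 250.41 kg/min; overhead removed = 0.544×250.41 = 136.22 kg/min.
Concentrate = 581 − 136.22 = 444.78 kg/min.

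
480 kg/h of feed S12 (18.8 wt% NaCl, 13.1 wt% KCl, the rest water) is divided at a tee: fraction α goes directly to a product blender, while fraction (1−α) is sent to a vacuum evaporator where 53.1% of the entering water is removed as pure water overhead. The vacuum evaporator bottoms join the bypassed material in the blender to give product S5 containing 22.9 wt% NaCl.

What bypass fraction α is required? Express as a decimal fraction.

0.505

All 480×0.188 = 90.24 kg/h of NaCl reaches S5, so S5 = 90.24/0.229 = 394.06 kg/h and vapour = 85.939 kg/h.
The evaporator receives (1−α)·480 of feed at 0.681 water and removes 0.531 of that water:
0.531×0.681×(1−α)×480 = 85.939
(1−α) = 85.939/173.57 = 0.4951;  α = 0.5049.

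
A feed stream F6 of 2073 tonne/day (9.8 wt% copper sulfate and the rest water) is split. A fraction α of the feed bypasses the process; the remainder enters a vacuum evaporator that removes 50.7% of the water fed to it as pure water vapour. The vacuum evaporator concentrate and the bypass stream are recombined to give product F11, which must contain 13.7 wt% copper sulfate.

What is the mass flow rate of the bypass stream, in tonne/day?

782.6 tonne/day

All 2073×0.098 = 203.15 tonne/day of copper sulfate reaches F11, so F11 = 203.15/0.137 = 1482.9 tonne/day and vapour = 590.12 tonne/day.
The evaporator receives (1−α)·2073 of feed at 0.902 water and removes 0.507 of that water:
0.507×0.902×(1−α)×2073 = 590.12
(1−α) = 590.12/948.01 = 0.6225;  α = 0.3775.
Bypass flow = 0.3775×2073 = 782.59 tonne/day.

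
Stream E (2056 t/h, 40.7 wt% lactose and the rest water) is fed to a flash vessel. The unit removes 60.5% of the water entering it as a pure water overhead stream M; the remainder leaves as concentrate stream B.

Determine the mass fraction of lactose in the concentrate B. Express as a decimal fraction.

lactose is not removed: 2056×0.407 = 836.79 t/h of lactose enters B.
water entering = 2056×0.593 = 1219.2 t/h; overhead removed = 0.605×1219.2 = 737.62 t/h.
Concentrate = 2056 − 737.62 = 1318.4 t/h.
Mass fraction = 836.79/1318.4 = 0.635.

0.635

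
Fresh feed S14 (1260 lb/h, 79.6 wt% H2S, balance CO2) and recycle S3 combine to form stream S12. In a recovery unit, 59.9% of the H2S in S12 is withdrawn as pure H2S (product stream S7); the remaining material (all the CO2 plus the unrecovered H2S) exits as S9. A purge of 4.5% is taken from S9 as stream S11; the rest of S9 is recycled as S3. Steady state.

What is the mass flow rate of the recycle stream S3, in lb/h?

CO2 enters only via S14 and leaves only via the purge: 1260×0.204 = 0.045×(CO2 in S9), and the recovery unit passes all CO2, so CO2 in S12 = CO2 in S9 = 5712 lb/h.
H2S in S12: m_A = 1260×0.796 + (1−0.045)·(1−0.599)·m_A, so m_A = 1003/0.6170 = 1625.4 lb/h.
S9 = (1−0.599)×1625.4 + 5712 = 6363.8 lb/h.
Recycle S3 = (1−0.045)×6363.8 = 6077.4 lb/h.

6077 lb/h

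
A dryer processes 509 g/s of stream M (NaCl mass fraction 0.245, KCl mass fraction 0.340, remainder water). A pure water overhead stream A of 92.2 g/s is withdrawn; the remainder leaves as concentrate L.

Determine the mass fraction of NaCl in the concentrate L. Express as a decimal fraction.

0.299

NaCl is not removed: 509×0.245 = 124.7 g/s of NaCl enters L.
Concentrate = 509 − 92.2 = 416.8 g/s.
Mass fraction = 124.7/416.8 = 0.299.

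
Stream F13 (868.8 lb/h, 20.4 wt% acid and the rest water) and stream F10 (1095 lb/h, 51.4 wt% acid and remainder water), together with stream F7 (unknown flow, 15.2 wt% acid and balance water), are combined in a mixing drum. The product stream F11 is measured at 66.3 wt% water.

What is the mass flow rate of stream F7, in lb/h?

Let F7 be the unknown flow. Total out = 1963.8 + F7.
water balance: 1223.7 + 0.848·F7 = 0.663·(1963.8 + F7)
(0.848 − 0.663)·F7 = 0.663×1963.8 − 1223.7 = 78.265
F7 = 78.265 / 0.185 = 423.05 lb/h

423.1 lb/h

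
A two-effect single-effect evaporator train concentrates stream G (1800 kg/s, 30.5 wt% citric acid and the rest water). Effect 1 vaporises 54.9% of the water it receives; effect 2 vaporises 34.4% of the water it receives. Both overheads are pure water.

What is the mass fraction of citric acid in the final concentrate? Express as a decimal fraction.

0.597

water in feed = 1800×0.695 = 1251 kg/s.
After stage 1: water left = (1−0.549)×1251 = 564.2; stream total = 1113.2 kg/s.
After stage 2: water left = (1−0.344)×564.2 = 370.12; final concentrate = 919.12 kg/s.
citric acid fraction = 549/919.12 = 0.597.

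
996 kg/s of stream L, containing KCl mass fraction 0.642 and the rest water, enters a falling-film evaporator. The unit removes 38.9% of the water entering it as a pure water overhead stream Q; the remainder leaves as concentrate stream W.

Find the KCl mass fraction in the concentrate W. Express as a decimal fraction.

KCl is not removed: 996×0.642 = 639.43 kg/s of KCl enters W.
water entering = 996×0.358 = 356.57 kg/s; overhead removed = 0.389×356.57 = 138.7 kg/s.
Concentrate = 996 − 138.7 = 857.3 kg/s.
Mass fraction = 639.43/857.3 = 0.746.

0.746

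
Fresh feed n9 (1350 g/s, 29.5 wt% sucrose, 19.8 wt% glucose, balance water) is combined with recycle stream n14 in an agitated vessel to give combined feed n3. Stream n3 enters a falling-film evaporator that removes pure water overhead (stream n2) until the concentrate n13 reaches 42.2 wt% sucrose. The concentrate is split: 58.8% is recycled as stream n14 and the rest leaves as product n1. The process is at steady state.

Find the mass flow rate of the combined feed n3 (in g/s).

Overall sucrose balance (none leaves overhead): sucrose in fresh feed = sucrose in product, i.e. 1350×0.295 = (1−0.588)·n13·0.422.
n13 = 398.25/(0.422×0.412) = 2290.6 g/s.
Recycle n14 = 0.588×2290.6 = 1346.9 g/s.
Combined feed n3 = 1350 + 1346.9 = 2696.9 g/s.

2697 g/s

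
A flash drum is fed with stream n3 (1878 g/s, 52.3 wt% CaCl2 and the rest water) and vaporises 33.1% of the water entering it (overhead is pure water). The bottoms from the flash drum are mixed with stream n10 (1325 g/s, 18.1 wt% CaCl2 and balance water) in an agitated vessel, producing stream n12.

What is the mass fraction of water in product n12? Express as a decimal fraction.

Vapour removed = 0.331×0.477×1878 = 296.51 g/s; concentrate = 1581.5 g/s.
water reaching the mixer = 599.29 (from concentrate) + 1325×0.819 = 1684.5 g/s.
Product flow = 1581.5 + 1325 = 2906.5 g/s; water fraction = 0.580.

0.580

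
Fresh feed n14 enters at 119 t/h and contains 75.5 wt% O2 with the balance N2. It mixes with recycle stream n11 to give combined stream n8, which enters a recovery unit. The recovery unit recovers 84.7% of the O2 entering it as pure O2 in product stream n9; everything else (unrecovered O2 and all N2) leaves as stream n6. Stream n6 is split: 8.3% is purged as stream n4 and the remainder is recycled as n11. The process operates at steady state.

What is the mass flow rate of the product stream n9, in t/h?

O2 in n8: m_A = 119×0.755 + (1−0.083)·(1−0.847)·m_A, so m_A = 89.845/0.8597 = 104.51 t/h.
Product n9 = 0.847×104.51 = 88.518 t/h.

88.52 t/h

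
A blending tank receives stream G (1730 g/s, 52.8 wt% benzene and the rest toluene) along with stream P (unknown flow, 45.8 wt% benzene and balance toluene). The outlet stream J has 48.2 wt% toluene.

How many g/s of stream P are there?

288.3 g/s

Let P be the unknown flow. Total out = 1730 + P.
toluene balance: 816.56 + 0.542·P = 0.482·(1730 + P)
(0.542 − 0.482)·P = 0.482×1730 − 816.56 = 17.3
P = 17.3 / 0.060 = 288.33 g/s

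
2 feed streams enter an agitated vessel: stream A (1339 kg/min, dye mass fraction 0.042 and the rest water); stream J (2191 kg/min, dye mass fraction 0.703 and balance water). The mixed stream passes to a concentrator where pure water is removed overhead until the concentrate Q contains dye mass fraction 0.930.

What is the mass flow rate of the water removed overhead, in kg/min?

1813 kg/min

dye entering = 1339×0.042 + 2191×0.703 = 1596.5 kg/min.
All dye reports to Q, so Q = 1596.5/0.930 = 1716.7 kg/min.
Total feed = 3530 kg/min; overhead = 3530 − 1716.7 = 1813.3 kg/min.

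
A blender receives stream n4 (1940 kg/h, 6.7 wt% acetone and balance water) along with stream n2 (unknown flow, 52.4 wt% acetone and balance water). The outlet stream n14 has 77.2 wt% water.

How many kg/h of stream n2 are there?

Let n2 be the unknown flow. Total out = 1940 + n2.
water balance: 1810 + 0.476·n2 = 0.772·(1940 + n2)
(0.476 − 0.772)·n2 = 0.772×1940 − 1810 = -312.34
n2 = -312.34 / -0.296 = 1055.2 kg/h

1055 kg/h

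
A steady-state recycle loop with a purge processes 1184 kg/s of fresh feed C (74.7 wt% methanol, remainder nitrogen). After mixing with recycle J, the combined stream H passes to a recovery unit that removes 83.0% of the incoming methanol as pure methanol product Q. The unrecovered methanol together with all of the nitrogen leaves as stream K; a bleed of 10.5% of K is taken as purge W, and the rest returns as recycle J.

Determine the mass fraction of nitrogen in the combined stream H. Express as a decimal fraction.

0.732

nitrogen enters only via C and leaves only via the purge: 1184×0.253 = 0.105×(nitrogen in K), and the recovery unit passes all nitrogen, so nitrogen in H = nitrogen in K = 2852.9 kg/s.
methanol in H: m_A = 1184×0.747 + (1−0.105)·(1−0.830)·m_A, so m_A = 884.45/0.8478 = 1043.2 kg/s.
H = 1043.2 + 2852.9 = 3896 kg/s.
nitrogen fraction in H = 2852.9/3896 = 0.732.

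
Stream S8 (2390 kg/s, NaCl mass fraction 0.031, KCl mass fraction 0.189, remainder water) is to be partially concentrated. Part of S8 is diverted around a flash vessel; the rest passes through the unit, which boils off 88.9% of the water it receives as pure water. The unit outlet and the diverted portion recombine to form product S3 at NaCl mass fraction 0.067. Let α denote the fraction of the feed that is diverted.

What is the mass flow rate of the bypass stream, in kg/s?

538.1 kg/s

All 2390×0.031 = 74.09 kg/s of NaCl reaches S3, so S3 = 74.09/0.067 = 1105.8 kg/s and vapour = 1284.2 kg/s.
The evaporator receives (1−α)·2390 of feed at 0.780 water and removes 0.889 of that water:
0.889×0.780×(1−α)×2390 = 1284.2
(1−α) = 1284.2/1657.3 = 0.7749;  α = 0.2251.
Bypass flow = 0.2251×2390 = 538.05 kg/s.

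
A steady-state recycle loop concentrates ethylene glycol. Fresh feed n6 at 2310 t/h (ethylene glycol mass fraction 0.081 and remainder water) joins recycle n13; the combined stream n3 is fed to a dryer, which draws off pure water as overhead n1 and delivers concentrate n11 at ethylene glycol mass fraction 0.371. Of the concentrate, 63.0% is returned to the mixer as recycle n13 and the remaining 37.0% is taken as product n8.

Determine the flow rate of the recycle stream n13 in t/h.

Overall ethylene glycol balance (none leaves overhead): ethylene glycol in fresh feed = ethylene glycol in product, i.e. 2310×0.081 = (1−0.630)·n11·0.371.
n11 = 187.11/(0.371×0.370) = 1363.1 t/h.
Recycle n13 = 0.630×1363.1 = 858.74 t/h.

858.7 t/h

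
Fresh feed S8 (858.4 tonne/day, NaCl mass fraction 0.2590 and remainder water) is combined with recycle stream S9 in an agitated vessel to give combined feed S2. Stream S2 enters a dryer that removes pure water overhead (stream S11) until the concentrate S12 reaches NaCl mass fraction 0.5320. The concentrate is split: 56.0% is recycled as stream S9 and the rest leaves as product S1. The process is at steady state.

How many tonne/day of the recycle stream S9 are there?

Overall NaCl balance (none leaves overhead): NaCl in fresh feed = NaCl in product, i.e. 858.4×0.259 = (1−0.560)·S12·0.532.
S12 = 222.33/(0.532×0.440) = 949.78 tonne/day.
Recycle S9 = 0.560×949.78 = 531.88 tonne/day.

531.9 tonne/day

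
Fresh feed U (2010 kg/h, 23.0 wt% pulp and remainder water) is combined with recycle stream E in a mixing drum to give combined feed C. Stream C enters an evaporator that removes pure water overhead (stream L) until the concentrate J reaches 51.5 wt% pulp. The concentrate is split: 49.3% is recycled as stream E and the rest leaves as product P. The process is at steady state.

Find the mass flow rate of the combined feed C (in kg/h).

2883 kg/h

Overall pulp balance (none leaves overhead): pulp in fresh feed = pulp in product, i.e. 2010×0.230 = (1−0.493)·J·0.515.
J = 462.3/(0.515×0.507) = 1770.6 kg/h.
Recycle E = 0.493×1770.6 = 872.88 kg/h.
Combined feed C = 2010 + 872.88 = 2882.9 kg/h.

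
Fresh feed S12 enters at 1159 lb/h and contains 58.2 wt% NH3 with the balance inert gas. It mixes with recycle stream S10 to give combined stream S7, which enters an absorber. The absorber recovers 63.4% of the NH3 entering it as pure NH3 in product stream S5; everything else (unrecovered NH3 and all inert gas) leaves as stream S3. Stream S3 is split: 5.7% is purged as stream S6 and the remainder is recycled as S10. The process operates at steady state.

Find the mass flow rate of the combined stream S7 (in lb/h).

9529 lb/h

inert gas enters only via S12 and leaves only via the purge: 1159×0.418 = 0.057×(inert gas in S3), and the absorber passes all inert gas, so inert gas in S7 = inert gas in S3 = 8499.3 lb/h.
NH3 in S7: m_A = 1159×0.582 + (1−0.057)·(1−0.634)·m_A, so m_A = 674.54/0.6549 = 1030 lb/h.
S7 = 1030 + 8499.3 = 9529.4 lb/h.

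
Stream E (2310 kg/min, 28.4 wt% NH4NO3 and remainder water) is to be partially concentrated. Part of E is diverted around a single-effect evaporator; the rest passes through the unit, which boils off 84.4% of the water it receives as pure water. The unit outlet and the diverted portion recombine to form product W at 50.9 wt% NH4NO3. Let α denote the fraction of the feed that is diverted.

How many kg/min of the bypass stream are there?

620.3 kg/min

All 2310×0.284 = 656.04 kg/min of NH4NO3 reaches W, so W = 656.04/0.509 = 1288.9 kg/min and vapour = 1021.1 kg/min.
The evaporator receives (1−α)·2310 of feed at 0.716 water and removes 0.844 of that water:
0.844×0.716×(1−α)×2310 = 1021.1
(1−α) = 1021.1/1395.9 = 0.7315;  α = 0.2685.
Bypass flow = 0.2685×2310 = 620.25 kg/min.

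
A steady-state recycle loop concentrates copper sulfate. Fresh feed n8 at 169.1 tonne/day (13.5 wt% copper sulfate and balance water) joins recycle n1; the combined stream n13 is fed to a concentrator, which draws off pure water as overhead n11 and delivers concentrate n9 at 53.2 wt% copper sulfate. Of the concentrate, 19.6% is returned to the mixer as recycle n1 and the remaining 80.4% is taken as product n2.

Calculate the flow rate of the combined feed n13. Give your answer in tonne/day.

Overall copper sulfate balance (none leaves overhead): copper sulfate in fresh feed = copper sulfate in product, i.e. 169.1×0.135 = (1−0.196)·n9·0.532.
n9 = 22.829/(0.532×0.804) = 53.372 tonne/day.
Recycle n1 = 0.196×53.372 = 10.461 tonne/day.
Combined feed n13 = 169.1 + 10.461 = 179.56 tonne/day.

179.6 tonne/day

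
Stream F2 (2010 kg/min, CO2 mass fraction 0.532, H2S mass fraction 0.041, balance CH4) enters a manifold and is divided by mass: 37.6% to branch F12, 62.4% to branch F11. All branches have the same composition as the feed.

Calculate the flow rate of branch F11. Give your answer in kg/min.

1254 kg/min

Branch F11 flow = 0.624×2010 = 1254.2 kg/min.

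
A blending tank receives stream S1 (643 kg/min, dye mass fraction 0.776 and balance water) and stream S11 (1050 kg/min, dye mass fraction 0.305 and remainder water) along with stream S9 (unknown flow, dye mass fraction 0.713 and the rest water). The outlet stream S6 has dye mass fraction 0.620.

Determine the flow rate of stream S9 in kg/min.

Let S9 be the unknown flow. Total out = 1693 + S9.
dye balance: 819.22 + 0.713·S9 = 0.620·(1693 + S9)
(0.713 − 0.620)·S9 = 0.620×1693 − 819.22 = 230.44
S9 = 230.44 / 0.093 = 2477.9 kg/min

2478 kg/min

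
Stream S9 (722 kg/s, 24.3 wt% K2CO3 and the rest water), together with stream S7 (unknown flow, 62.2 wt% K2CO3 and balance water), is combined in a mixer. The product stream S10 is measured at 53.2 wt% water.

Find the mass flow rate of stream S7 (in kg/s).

1055 kg/s

Let S7 be the unknown flow. Total out = 722 + S7.
water balance: 546.55 + 0.378·S7 = 0.532·(722 + S7)
(0.378 − 0.532)·S7 = 0.532×722 − 546.55 = -162.45
S7 = -162.45 / -0.154 = 1054.9 kg/s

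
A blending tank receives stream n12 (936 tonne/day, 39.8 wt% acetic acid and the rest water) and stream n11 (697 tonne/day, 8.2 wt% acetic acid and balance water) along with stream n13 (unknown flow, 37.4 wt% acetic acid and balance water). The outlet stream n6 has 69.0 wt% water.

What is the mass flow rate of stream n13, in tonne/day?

Let n13 be the unknown flow. Total out = 1633 + n13.
water balance: 1203.3 + 0.626·n13 = 0.690·(1633 + n13)
(0.626 − 0.690)·n13 = 0.690×1633 − 1203.3 = -76.548
n13 = -76.548 / -0.064 = 1196.1 tonne/day

1196 tonne/day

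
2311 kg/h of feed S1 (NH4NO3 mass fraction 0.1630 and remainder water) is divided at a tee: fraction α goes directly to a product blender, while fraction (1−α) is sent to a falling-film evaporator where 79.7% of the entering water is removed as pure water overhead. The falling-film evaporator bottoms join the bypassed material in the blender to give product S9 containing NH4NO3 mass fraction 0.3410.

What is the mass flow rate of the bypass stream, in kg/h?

502.7 kg/h

All 2311×0.163 = 376.69 kg/h of NH4NO3 reaches S9, so S9 = 376.69/0.341 = 1104.7 kg/h and vapour = 1206.3 kg/h.
The evaporator receives (1−α)·2311 of feed at 0.837 water and removes 0.797 of that water:
0.797×0.837×(1−α)×2311 = 1206.3
(1−α) = 1206.3/1541.6 = 0.7825;  α = 0.2175.
Bypass flow = 0.2175×2311 = 502.65 kg/h.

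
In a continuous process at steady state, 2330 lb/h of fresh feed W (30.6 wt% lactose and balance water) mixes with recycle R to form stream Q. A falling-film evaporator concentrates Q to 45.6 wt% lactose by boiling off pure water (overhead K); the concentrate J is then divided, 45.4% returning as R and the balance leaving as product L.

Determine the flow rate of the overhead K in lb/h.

Overall lactose balance (none leaves overhead): lactose in fresh feed = lactose in product, i.e. 2330×0.306 = (1−0.454)·J·0.456.
J = 712.98/(0.456×0.546) = 2863.6 lb/h.
Recycle R = 0.454×2863.6 = 1300.1 lb/h.
Combined feed Q = 2330 + 1300.1 = 3630.1 lb/h.
Overhead K = Q − J = 3630.1 − 2863.6 = 766.45 lb/h.

766.4 lb/h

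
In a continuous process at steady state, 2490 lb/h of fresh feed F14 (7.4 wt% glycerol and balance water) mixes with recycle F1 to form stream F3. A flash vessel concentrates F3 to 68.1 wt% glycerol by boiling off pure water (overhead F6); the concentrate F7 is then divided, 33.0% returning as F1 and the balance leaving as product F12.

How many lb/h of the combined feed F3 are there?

Overall glycerol balance (none leaves overhead): glycerol in fresh feed = glycerol in product, i.e. 2490×0.074 = (1−0.330)·F7·0.681.
F7 = 184.26/(0.681×0.670) = 403.84 lb/h.
Recycle F1 = 0.330×403.84 = 133.27 lb/h.
Combined feed F3 = 2490 + 133.27 = 2623.3 lb/h.

2623 lb/h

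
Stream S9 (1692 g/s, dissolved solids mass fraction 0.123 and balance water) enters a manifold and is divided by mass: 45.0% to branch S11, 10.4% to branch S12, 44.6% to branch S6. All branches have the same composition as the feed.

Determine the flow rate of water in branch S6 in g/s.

Branch S6 total = 0.446×1692 = 754.63 g/s.
water in S6 = 0.877×754.63 = 661.81 g/s.

661.8 g/s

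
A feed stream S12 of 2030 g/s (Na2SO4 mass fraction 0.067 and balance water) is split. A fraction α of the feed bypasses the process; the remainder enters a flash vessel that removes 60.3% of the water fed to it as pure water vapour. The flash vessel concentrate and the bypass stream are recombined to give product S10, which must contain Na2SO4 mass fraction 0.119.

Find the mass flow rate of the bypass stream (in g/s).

All 2030×0.067 = 136.01 g/s of Na2SO4 reaches S10, so S10 = 136.01/0.119 = 1142.9 g/s and vapour = 887.06 g/s.
The evaporator receives (1−α)·2030 of feed at 0.933 water and removes 0.603 of that water:
0.603×0.933×(1−α)×2030 = 887.06
(1−α) = 887.06/1142.1 = 0.7767;  α = 0.2233.
Bypass flow = 0.2233×2030 = 453.28 g/s.

453.3 g/s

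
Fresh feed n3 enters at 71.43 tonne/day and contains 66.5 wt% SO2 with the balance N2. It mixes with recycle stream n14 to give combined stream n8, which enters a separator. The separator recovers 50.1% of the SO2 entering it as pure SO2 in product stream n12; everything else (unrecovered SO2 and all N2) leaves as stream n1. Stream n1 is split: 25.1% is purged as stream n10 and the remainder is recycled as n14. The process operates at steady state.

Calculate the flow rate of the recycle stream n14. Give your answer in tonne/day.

99.75 tonne/day

N2 enters only via n3 and leaves only via the purge: 71.43×0.335 = 0.251×(N2 in n1), and the separator passes all N2, so N2 in n8 = N2 in n1 = 95.335 tonne/day.
SO2 in n8: m_A = 71.43×0.665 + (1−0.251)·(1−0.501)·m_A, so m_A = 47.501/0.6262 = 75.85 tonne/day.
n1 = (1−0.501)×75.85 + 95.335 = 133.18 tonne/day.
Recycle n14 = (1−0.251)×133.18 = 99.755 tonne/day.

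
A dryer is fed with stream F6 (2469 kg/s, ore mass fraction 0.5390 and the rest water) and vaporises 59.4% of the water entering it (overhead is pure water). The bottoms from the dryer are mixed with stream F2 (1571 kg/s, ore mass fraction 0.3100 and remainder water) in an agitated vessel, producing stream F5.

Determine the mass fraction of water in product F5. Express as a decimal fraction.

0.4596

Vapour removed = 0.594×0.461×2469 = 676.1 kg/s; concentrate = 1792.9 kg/s.
water reaching the mixer = 462.11 (from concentrate) + 1571×0.690 = 1546.1 kg/s.
Product flow = 1792.9 + 1571 = 3363.9 kg/s; water fraction = 0.4596.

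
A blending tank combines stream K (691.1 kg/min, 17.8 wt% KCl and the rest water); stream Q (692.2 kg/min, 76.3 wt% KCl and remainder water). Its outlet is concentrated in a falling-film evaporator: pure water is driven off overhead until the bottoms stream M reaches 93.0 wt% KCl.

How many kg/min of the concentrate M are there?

700.2 kg/min

KCl entering = 691.1×0.178 + 692.2×0.763 = 651.16 kg/min.
All KCl reports to M, so M = 651.16/0.930 = 700.18 kg/min.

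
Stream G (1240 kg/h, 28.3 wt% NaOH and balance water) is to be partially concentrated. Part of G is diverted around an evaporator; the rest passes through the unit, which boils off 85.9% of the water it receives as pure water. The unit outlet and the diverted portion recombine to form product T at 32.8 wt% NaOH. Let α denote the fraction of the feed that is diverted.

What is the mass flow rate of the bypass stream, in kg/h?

All 1240×0.283 = 350.92 kg/h of NaOH reaches T, so T = 350.92/0.328 = 1069.9 kg/h and vapour = 170.12 kg/h.
The evaporator receives (1−α)·1240 of feed at 0.717 water and removes 0.859 of that water:
0.859×0.717×(1−α)×1240 = 170.12
(1−α) = 170.12/763.72 = 0.2228;  α = 0.7772.
Bypass flow = 0.7772×1240 = 963.78 kg/h.

963.8 kg/h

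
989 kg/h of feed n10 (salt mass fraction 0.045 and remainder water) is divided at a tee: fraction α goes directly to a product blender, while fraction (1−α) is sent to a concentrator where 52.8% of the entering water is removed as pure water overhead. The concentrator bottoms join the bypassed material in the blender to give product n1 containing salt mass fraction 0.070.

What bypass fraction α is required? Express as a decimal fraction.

All 989×0.045 = 44.505 kg/h of salt reaches n1, so n1 = 44.505/0.070 = 635.79 kg/h and vapour = 353.21 kg/h.
The evaporator receives (1−α)·989 of feed at 0.955 water and removes 0.528 of that water:
0.528×0.955×(1−α)×989 = 353.21
(1−α) = 353.21/498.69 = 0.7083;  α = 0.2917.

0.292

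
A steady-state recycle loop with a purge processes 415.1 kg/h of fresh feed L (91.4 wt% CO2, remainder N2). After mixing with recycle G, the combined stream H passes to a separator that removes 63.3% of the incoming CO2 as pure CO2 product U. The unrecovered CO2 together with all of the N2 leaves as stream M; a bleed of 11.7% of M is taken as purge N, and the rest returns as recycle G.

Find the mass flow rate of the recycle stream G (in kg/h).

N2 enters only via L and leaves only via the purge: 415.1×0.086 = 0.117×(N2 in M), and the separator passes all N2, so N2 in H = N2 in M = 305.12 kg/h.
CO2 in H: m_A = 415.1×0.914 + (1−0.117)·(1−0.633)·m_A, so m_A = 379.4/0.6759 = 561.3 kg/h.
M = (1−0.633)×561.3 + 305.12 = 511.11 kg/h.
Recycle G = (1−0.117)×511.11 = 451.31 kg/h.

451.3 kg/h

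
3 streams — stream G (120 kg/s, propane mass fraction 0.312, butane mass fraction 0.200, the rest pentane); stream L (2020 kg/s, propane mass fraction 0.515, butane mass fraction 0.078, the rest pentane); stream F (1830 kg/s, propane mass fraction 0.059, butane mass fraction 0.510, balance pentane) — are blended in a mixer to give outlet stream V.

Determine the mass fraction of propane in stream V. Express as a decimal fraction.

Total flow out = 120 + 2020 + 1830 = 3970 kg/s.
propane in = 120×0.312 + 2020×0.515 + 1830×0.059 = 1185.7 kg/s.
propane mass fraction in V = 1185.7/3970 = 0.299.

0.299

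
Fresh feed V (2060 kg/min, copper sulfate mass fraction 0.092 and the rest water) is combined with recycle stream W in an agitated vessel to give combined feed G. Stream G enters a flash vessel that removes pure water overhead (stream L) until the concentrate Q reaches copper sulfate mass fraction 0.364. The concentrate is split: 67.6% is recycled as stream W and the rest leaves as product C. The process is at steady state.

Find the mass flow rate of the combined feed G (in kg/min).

3146 kg/min

Overall copper sulfate balance (none leaves overhead): copper sulfate in fresh feed = copper sulfate in product, i.e. 2060×0.092 = (1−0.676)·Q·0.364.
Q = 189.52/(0.364×0.324) = 1607 kg/min.
Recycle W = 0.676×1607 = 1086.3 kg/min.
Combined feed G = 2060 + 1086.3 = 3146.3 kg/min.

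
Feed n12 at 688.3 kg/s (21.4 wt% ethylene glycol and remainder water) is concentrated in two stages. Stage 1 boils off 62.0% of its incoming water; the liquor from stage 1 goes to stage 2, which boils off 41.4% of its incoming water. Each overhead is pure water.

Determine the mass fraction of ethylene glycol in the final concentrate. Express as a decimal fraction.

water in feed = 688.3×0.786 = 541 kg/s.
After stage 1: water left = (1−0.620)×541 = 205.58; stream total = 352.88 kg/s.
After stage 2: water left = (1−0.414)×205.58 = 120.47; final concentrate = 267.77 kg/s.
ethylene glycol fraction = 147.3/267.77 = 0.550.

0.550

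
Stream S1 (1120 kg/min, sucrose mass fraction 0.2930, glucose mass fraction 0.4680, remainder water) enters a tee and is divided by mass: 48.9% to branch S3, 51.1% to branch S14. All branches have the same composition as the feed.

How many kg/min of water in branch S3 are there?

Branch S3 total = 0.489×1120 = 547.68 kg/min.
water in S3 = 0.239×547.68 = 130.9 kg/min.

130.9 kg/min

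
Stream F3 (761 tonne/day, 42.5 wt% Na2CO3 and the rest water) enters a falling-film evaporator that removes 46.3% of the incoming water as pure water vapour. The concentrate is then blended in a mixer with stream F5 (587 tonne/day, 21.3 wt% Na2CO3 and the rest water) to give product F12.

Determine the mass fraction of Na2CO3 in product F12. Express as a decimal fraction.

Vapour removed = 0.463×0.575×761 = 202.6 tonne/day; concentrate = 558.4 tonne/day.
Na2CO3 reaching the mixer = 323.43 (from concentrate) + 587×0.213 = 448.46 tonne/day.
Product flow = 558.4 + 587 = 1145.4 tonne/day; Na2CO3 fraction = 0.392.

0.392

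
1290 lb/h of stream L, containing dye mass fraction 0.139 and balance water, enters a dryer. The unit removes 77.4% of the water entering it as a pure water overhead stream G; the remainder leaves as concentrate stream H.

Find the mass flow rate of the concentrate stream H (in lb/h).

430.3 lb/h

water entering = 1290×0.861 = 1110.7 lb/h; overhead removed = 0.774×1110.7 = 859.67 lb/h.
Concentrate = 1290 − 859.67 = 430.33 lb/h.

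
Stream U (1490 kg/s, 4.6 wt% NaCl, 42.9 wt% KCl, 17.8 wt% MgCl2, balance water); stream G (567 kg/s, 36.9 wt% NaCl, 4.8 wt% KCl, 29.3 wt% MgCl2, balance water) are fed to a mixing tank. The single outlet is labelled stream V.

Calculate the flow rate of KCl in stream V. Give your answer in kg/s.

666.4 kg/s

KCl out = KCl in = 1490×0.429 + 567×0.048 = 666.43 kg/s.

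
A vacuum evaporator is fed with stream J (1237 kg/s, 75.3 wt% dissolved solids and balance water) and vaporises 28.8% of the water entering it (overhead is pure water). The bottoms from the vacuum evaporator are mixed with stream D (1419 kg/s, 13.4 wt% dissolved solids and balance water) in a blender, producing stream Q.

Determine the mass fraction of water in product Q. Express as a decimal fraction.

0.5632

Vapour removed = 0.288×0.247×1237 = 87.995 kg/s; concentrate = 1149 kg/s.
water reaching the mixer = 217.54 (from concentrate) + 1419×0.866 = 1446.4 kg/s.
Product flow = 1149 + 1419 = 2568 kg/s; water fraction = 0.5632.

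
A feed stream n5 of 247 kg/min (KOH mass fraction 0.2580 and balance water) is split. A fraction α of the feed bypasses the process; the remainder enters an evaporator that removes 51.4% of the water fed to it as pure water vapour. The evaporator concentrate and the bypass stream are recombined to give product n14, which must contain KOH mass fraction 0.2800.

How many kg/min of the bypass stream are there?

196.1 kg/min

All 247×0.258 = 63.726 kg/min of KOH reaches n14, so n14 = 63.726/0.280 = 227.59 kg/min and vapour = 19.407 kg/min.
The evaporator receives (1−α)·247 of feed at 0.742 water and removes 0.514 of that water:
0.514×0.742×(1−α)×247 = 19.407
(1−α) = 19.407/94.203 = 0.2060;  α = 0.7940.
Bypass flow = 0.7940×247 = 196.11 kg/min.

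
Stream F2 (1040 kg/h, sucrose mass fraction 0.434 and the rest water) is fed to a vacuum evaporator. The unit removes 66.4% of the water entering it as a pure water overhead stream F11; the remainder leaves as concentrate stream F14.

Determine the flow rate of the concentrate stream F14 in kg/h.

649.1 kg/h

water entering = 1040×0.566 = 588.64 kg/h; overhead removed = 0.664×588.64 = 390.86 kg/h.
Concentrate = 1040 − 390.86 = 649.14 kg/h.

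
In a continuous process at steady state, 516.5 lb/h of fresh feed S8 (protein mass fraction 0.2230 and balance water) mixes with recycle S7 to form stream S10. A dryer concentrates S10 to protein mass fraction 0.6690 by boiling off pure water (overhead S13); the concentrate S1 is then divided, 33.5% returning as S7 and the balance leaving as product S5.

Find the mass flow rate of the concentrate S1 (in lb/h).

258.9 lb/h

Overall protein balance (none leaves overhead): protein in fresh feed = protein in product, i.e. 516.5×0.223 = (1−0.335)·S1·0.669.
S1 = 115.18/(0.669×0.665) = 258.9 lb/h.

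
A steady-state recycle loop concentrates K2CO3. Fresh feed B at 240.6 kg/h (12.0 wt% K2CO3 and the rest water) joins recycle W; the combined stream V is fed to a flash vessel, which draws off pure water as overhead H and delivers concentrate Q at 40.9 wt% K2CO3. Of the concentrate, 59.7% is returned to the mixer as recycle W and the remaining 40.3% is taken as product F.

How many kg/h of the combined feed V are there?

345.2 kg/h

Overall K2CO3 balance (none leaves overhead): K2CO3 in fresh feed = K2CO3 in product, i.e. 240.6×0.120 = (1−0.597)·Q·0.409.
Q = 28.872/(0.409×0.403) = 175.17 kg/h.
Recycle W = 0.597×175.17 = 104.57 kg/h.
Combined feed V = 240.6 + 104.57 = 345.17 kg/h.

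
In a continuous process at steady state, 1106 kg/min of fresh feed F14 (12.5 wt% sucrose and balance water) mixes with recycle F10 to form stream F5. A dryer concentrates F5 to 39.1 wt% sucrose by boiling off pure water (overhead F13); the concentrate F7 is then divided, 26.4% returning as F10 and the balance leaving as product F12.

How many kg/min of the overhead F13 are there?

Overall sucrose balance (none leaves overhead): sucrose in fresh feed = sucrose in product, i.e. 1106×0.125 = (1−0.264)·F7·0.391.
F7 = 138.25/(0.391×0.736) = 480.41 kg/min.
Recycle F10 = 0.264×480.41 = 126.83 kg/min.
Combined feed F5 = 1106 + 126.83 = 1232.8 kg/min.
Overhead F13 = F5 − F7 = 1232.8 − 480.41 = 752.42 kg/min.

752.4 kg/min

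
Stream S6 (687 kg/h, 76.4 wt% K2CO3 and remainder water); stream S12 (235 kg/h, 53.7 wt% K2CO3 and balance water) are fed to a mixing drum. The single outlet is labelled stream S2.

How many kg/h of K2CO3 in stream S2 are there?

K2CO3 out = K2CO3 in = 687×0.764 + 235×0.537 = 651.06 kg/h.

651.1 kg/h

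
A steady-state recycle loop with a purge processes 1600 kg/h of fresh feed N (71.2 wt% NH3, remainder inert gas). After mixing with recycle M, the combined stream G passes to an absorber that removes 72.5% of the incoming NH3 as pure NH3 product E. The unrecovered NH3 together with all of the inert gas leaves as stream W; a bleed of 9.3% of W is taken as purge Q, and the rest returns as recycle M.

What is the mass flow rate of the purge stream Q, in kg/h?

499.6 kg/h

inert gas enters only via N and leaves only via the purge: 1600×0.288 = 0.093×(inert gas in W), and the absorber passes all inert gas, so inert gas in G = inert gas in W = 4954.8 kg/h.
NH3 in G: m_A = 1600×0.712 + (1−0.093)·(1−0.725)·m_A, so m_A = 1139.2/0.7506 = 1517.8 kg/h.
W = (1−0.725)×1517.8 + 4954.8 = 5372.2 kg/h.
Purge Q = 0.093×5372.2 = 499.62 kg/h.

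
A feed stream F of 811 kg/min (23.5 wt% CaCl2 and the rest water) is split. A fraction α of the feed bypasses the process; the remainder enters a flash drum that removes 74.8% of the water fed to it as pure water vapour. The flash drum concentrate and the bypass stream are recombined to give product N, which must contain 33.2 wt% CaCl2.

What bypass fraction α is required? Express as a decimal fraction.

0.489

All 811×0.235 = 190.58 kg/min of CaCl2 reaches N, so N = 190.58/0.332 = 574.05 kg/min and vapour = 236.95 kg/min.
The evaporator receives (1−α)·811 of feed at 0.765 water and removes 0.748 of that water:
0.748×0.765×(1−α)×811 = 236.95
(1−α) = 236.95/464.07 = 0.5106;  α = 0.4894.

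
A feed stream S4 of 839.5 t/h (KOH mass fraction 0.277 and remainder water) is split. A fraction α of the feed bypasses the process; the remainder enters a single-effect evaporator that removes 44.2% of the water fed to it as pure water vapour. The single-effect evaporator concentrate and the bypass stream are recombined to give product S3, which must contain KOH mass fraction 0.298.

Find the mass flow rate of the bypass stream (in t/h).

654.4 t/h

All 839.5×0.277 = 232.54 t/h of KOH reaches S3, so S3 = 232.54/0.298 = 780.34 t/h and vapour = 59.159 t/h.
The evaporator receives (1−α)·839.5 of feed at 0.723 water and removes 0.442 of that water:
0.442×0.723×(1−α)×839.5 = 59.159
(1−α) = 59.159/268.28 = 0.2205;  α = 0.7795.
Bypass flow = 0.7795×839.5 = 654.38 t/h.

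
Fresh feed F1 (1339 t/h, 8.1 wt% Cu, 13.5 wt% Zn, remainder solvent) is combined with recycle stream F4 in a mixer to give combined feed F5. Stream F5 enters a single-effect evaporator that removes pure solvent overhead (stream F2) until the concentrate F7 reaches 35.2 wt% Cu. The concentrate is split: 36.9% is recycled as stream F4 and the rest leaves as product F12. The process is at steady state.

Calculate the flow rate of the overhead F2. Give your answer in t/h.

1031 t/h

Overall Cu balance (none leaves overhead): Cu in fresh feed = Cu in product, i.e. 1339×0.081 = (1−0.369)·F7·0.352.
F7 = 108.46/(0.352×0.631) = 488.31 t/h.
Recycle F4 = 0.369×488.31 = 180.19 t/h.
Combined feed F5 = 1339 + 180.19 = 1519.2 t/h.
Overhead F2 = F5 − F7 = 1519.2 − 488.31 = 1030.9 t/h.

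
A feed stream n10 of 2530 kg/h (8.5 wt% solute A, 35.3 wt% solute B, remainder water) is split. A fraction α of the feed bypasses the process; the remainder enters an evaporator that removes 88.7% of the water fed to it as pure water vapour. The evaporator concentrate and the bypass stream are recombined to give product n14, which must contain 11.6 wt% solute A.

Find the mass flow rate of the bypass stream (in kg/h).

1174 kg/h

All 2530×0.085 = 215.05 kg/h of solute A reaches n14, so n14 = 215.05/0.116 = 1853.9 kg/h and vapour = 676.12 kg/h.
The evaporator receives (1−α)·2530 of feed at 0.562 water and removes 0.887 of that water:
0.887×0.562×(1−α)×2530 = 676.12
(1−α) = 676.12/1261.2 = 0.5361;  α = 0.4639.
Bypass flow = 0.4639×2530 = 1173.7 kg/h.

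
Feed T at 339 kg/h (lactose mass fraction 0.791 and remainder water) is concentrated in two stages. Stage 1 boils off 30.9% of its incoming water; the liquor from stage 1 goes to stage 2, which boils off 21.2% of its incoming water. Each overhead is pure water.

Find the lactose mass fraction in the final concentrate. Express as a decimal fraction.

water in feed = 339×0.209 = 70.851 kg/h.
After stage 1: water left = (1−0.309)×70.851 = 48.958; stream total = 317.11 kg/h.
After stage 2: water left = (1−0.212)×48.958 = 38.579; final concentrate = 306.73 kg/h.
lactose fraction = 268.15/306.73 = 0.874.

0.874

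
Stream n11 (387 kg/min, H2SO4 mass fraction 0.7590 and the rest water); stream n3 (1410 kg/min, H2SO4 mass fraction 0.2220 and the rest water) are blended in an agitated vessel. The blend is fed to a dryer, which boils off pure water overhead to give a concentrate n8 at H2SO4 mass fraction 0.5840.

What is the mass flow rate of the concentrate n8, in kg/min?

H2SO4 entering = 387×0.759 + 1410×0.222 = 606.75 kg/min.
All H2SO4 reports to n8, so n8 = 606.75/0.584 = 1039 kg/min.

1039 kg/min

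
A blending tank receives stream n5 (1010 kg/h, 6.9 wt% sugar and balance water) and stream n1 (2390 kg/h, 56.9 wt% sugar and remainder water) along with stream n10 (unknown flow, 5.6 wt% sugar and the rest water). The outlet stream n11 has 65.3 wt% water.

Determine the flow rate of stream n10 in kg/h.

Let n10 be the unknown flow. Total out = 3400 + n10.
water balance: 1970.4 + 0.944·n10 = 0.653·(3400 + n10)
(0.944 − 0.653)·n10 = 0.653×3400 − 1970.4 = 249.8
n10 = 249.8 / 0.291 = 858.42 kg/h

858.4 kg/h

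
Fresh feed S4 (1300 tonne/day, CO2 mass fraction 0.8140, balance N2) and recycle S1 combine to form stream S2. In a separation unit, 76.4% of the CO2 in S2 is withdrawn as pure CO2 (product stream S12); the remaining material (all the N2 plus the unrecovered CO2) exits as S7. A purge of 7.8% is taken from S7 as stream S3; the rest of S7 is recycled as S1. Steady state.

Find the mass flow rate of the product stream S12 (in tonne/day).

1033 tonne/day

CO2 in S2: m_A = 1300×0.814 + (1−0.078)·(1−0.764)·m_A, so m_A = 1058.2/0.7824 = 1352.5 tonne/day.
Product S12 = 0.764×1352.5 = 1033.3 tonne/day.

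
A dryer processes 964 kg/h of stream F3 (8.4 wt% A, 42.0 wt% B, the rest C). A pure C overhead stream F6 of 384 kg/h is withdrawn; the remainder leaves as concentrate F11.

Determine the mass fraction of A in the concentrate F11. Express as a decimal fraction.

0.140

A is not removed: 964×0.084 = 80.976 kg/h of A enters F11.
Concentrate = 964 − 384 = 580 kg/h.
Mass fraction = 80.976/580 = 0.140.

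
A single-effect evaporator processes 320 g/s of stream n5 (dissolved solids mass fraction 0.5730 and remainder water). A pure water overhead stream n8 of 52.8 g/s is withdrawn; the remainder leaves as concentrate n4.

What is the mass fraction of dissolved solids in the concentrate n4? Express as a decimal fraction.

dissolved solids is not removed: 320×0.573 = 183.36 g/s of dissolved solids enters n4.
Concentrate = 320 − 52.8 = 267.2 g/s.
Mass fraction = 183.36/267.2 = 0.6862.

0.6862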